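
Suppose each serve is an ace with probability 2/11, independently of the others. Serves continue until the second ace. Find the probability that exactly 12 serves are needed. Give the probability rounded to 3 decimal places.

0.049

Y = trial on which the second success occurs; negative binomial, r=2, p=0.181818.
P(Y=12) = C(11,1) · p^2 · (1−p)^10
= 11 · 0.033058 · 0.13443 = 0.04888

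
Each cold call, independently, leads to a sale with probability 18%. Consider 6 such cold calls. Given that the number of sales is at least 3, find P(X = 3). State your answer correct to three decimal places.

0.848

X ~ Binomial(6, 0.18). Want P(X=3 | X≥3) = P(X=3) / P(X≥3).
P(X=3) = C(6,3)·0.18^3·0.82^3 = 0.06431
P(X≥3) = 1 − 0.30401 − 0.40040 − 0.21973 = 0.07586
Ratio = 0.06431 / 0.07586 = 0.84773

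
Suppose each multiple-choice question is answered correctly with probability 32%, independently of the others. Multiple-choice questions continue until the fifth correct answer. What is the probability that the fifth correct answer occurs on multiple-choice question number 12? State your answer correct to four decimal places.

Y = trial on which the fifth success occurs; negative binomial, r=5, p=0.32.
P(Y=12) = C(11,4) · p^5 · (1−p)^7
= 330 · 0.0033554 · 0.06723 = 0.074443

0.0744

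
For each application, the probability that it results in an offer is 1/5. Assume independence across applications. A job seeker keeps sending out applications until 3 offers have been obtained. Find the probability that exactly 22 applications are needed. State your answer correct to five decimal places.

Y = trial on which the third success occurs; negative binomial, r=3, p=0.20.
P(Y=22) = C(21,2) · p^3 · (1−p)^19
= 210 · 0.008 · 0.014412 = 0.0242114

0.02421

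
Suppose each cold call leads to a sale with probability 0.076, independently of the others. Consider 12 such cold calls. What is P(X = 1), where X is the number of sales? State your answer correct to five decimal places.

X ~ Binomial(n=12, p=0.076).
P(X=1) = C(12,1) · p^1 · (1−p)^11
= 12 · 0.076 · 0.41917 = 0.3822844

0.38228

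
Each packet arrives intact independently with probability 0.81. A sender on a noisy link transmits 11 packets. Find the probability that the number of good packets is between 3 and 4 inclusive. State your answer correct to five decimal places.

X ~ Binomial(11, 0.81); P(3 ≤ X ≤ 4) = Σ C(11,k) p^k (1−p)^(11−k) over k:
  k=3: C(11,3)·0.81^3·0.19^8 = 0.0001489
  k=4: C(11,4)·0.81^4·0.19^7 = 0.0012698
Total = 0.0014187

0.00142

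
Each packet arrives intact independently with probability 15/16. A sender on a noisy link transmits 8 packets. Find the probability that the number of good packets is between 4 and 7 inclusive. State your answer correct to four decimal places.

0.4032

X ~ Binomial(8, 0.9375); P(4 ≤ X ≤ 7) = Σ C(8,k) p^k (1−p)^(8−k) over k:
  k=4: C(8,4)·0.9375^4·0.0625^4 = 0.000825
  k=5: C(8,5)·0.9375^5·0.0625^3 = 0.009901
  k=6: C(8,6)·0.9375^6·0.0625^2 = 0.074258
  k=7: C(8,7)·0.9375^7·0.0625^1 = 0.318250
Total = 0.403235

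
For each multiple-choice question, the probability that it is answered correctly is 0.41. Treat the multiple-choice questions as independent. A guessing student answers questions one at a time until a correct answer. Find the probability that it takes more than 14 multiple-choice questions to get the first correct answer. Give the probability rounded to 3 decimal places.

0.001

Y = number of multiple-choice questions to the first success; geometric, p = 0.41.
P(Y > 14) = P(first 14 all fail) = (1−p)^14 = 0.00062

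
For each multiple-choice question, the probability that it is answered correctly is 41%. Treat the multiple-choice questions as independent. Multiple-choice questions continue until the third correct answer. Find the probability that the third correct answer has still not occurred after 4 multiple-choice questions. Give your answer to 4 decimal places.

0.8091

Needing more than 4 multiple-choice questions ⇔ fewer than 3 successes in the first 4. With X ~ Binomial(4, 0.41), P(Y > 4) = P(X ≤ 2).
  k=0: C(4,0)·0.41^0·0.59^4 = 0.121174
  k=1: C(4,1)·0.41^1·0.59^3 = 0.336822
  k=2: C(4,2)·0.41^2·0.59^2 = 0.351094
P(X ≤ 2) = 0.809089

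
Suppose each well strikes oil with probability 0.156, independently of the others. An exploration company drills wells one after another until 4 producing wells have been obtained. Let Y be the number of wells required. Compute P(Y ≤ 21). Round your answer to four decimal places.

Finishing within 21 wells ⇔ at least 4 successes in the first 21. With X ~ Binomial(21, 0.156), P(Y ≤ 21) = 1 − P(X ≤ 3).
  k=0: C(21,0)·0.156^0·0.844^21 = 0.028392
  k=1: C(21,1)·0.156^1·0.844^20 = 0.110203
  k=2: C(21,2)·0.156^2·0.844^19 = 0.203692
  k=3: C(21,3)·0.156^3·0.844^18 = 0.238446
1 − 0.580733 = 0.419267

0.4193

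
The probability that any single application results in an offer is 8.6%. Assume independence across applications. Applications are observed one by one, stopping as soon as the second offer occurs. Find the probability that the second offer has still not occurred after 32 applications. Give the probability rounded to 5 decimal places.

Needing more than 32 applications ⇔ fewer than 2 successes in the first 32. With X ~ Binomial(32, 0.086), P(Y > 32) = P(X ≤ 1).
  k=0: C(32,0)·0.086^0·0.914^32 = 0.0562702
  k=1: C(32,1)·0.086^1·0.914^31 = 0.1694262
P(X ≤ 1) = 0.2256963

0.22570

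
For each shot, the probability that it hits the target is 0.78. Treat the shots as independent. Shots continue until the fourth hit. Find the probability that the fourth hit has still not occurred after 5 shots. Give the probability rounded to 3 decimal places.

0.304

Needing more than 5 shots ⇔ fewer than 4 successes in the first 5. With X ~ Binomial(5, 0.78), P(Y > 5) = P(X ≤ 3).
  k=0: C(5,0)·0.78^0·0.22^5 = 0.00052
  k=1: C(5,1)·0.78^1·0.22^4 = 0.00914
  k=2: C(5,2)·0.78^2·0.22^3 = 0.06478
  k=3: C(5,3)·0.78^3·0.22^2 = 0.22968
P(X ≤ 3) = 0.30412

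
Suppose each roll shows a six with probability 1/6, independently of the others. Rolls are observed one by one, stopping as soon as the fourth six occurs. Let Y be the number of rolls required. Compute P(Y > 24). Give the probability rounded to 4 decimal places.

0.4155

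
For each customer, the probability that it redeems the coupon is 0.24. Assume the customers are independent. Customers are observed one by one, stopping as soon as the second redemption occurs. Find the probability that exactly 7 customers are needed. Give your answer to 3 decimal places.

Y = trial on which the second success occurs; negative binomial, r=2, p=0.24.
P(Y=7) = C(6,1) · p^2 · (1−p)^5
= 6 · 0.0576 · 0.25355 = 0.08763

0.088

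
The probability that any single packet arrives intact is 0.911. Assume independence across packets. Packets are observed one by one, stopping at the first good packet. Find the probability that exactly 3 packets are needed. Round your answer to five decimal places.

0.00722

Geometric (trials to first success), p = 0.911.
P(Y = 3) = (1−p)^2 · p = 0.007921 · 0.911 = 0.0072160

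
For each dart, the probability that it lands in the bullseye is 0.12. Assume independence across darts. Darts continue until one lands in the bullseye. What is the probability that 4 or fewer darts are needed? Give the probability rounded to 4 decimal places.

Y = number of darts to the first success; geometric, p = 0.12.
P(Y ≤ 4) = 1 − (1−p)^4 = 1 − 0.599695 = 0.400305

0.4003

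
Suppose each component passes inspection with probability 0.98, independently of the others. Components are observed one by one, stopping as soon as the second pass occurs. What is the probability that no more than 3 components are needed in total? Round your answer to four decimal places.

0.9988

Finishing within 3 components ⇔ at least 2 successes in the first 3. With X ~ Binomial(3, 0.98), P(Y ≤ 3) = 1 − P(X ≤ 1).
  k=0: C(3,0)·0.98^0·0.02^3 = 0.000008
  k=1: C(3,1)·0.98^1·0.02^2 = 0.001176
1 − 0.001184 = 0.998816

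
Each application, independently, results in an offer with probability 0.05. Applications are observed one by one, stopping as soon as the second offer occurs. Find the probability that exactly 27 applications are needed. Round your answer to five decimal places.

0.01803

Y = trial on which the second success occurs; negative binomial, r=2, p=0.05.
P(Y=27) = C(26,1) · p^2 · (1−p)^25
= 26 · 0.0025 · 0.27739 = 0.0180303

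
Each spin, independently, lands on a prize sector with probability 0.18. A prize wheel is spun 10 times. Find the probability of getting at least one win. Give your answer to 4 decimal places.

P(at least one) = 1 − P(none) = 1 − (1 − 0.18)^10
= 1 − 0.137448 = 0.862552

0.8626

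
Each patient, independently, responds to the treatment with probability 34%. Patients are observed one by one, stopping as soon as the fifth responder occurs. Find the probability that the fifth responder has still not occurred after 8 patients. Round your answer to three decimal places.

Needing more than 8 patients ⇔ fewer than 5 successes in the first 8. With X ~ Binomial(8, 0.34), P(Y > 8) = P(X ≤ 4).
  k=0: C(8,0)·0.34^0·0.66^8 = 0.03600
  k=1: C(8,1)·0.34^1·0.66^7 = 0.14838
  k=2: C(8,2)·0.34^2·0.66^6 = 0.26753
  k=3: C(8,3)·0.34^3·0.66^5 = 0.27564
  k=4: C(8,4)·0.34^4·0.66^4 = 0.17750
P(X ≤ 4) = 0.90506

0.905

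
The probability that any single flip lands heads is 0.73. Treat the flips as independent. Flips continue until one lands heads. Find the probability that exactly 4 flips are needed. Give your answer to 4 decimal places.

Geometric (trials to first success), p = 0.73.
P(Y = 4) = (1−p)^3 · p = 0.019683 · 0.73 = 0.014369

0.0144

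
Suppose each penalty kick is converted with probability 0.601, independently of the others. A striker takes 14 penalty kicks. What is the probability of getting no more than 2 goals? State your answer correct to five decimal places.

0.00059

X ~ Binomial(14, 0.601); P(X ≤ 2) = Σ C(14,k) p^k (1−p)^(14−k) over k:
  k=0: C(14,0)·0.601^0·0.399^14 = 0.0000026
  k=1: C(14,1)·0.601^1·0.399^13 = 0.0000547
  k=2: C(14,2)·0.601^2·0.399^12 = 0.0005351
Total = 0.0005924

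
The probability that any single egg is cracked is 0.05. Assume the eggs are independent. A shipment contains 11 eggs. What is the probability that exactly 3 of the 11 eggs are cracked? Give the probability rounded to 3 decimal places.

0.014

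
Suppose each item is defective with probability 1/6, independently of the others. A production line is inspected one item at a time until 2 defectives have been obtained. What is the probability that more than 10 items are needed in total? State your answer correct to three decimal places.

0.485

Needing more than 10 items ⇔ fewer than 2 successes in the first 10. With X ~ Binomial(10, 0.166667), P(Y > 10) = P(X ≤ 1).
  k=0: C(10,0)·0.166667^0·0.833333^10 = 0.16151
  k=1: C(10,1)·0.166667^1·0.833333^9 = 0.32301
P(X ≤ 1) = 0.48452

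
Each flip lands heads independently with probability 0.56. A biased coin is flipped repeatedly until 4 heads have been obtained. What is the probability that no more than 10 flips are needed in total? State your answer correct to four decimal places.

Finishing within 10 flips ⇔ at least 4 successes in the first 10. With X ~ Binomial(10, 0.56), P(Y ≤ 10) = 1 − P(X ≤ 3).
  k=0: C(10,0)·0.56^0·0.44^10 = 0.000272
  k=1: C(10,1)·0.56^1·0.44^9 = 0.003461
  k=2: C(10,2)·0.56^2·0.44^8 = 0.019825
  k=3: C(10,3)·0.56^3·0.44^7 = 0.067284
1 − 0.090843 = 0.909157

0.9092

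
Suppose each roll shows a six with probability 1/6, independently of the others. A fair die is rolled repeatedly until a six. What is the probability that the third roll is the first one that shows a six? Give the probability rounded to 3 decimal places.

Geometric (trials to first success), p = 0.166667.
P(Y = 3) = (1−p)^2 · p = 0.69444 · 0.166667 = 0.11574

0.116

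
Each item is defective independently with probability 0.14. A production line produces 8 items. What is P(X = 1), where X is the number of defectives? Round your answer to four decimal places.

0.3897

X ~ Binomial(n=8, p=0.14).
P(X=1) = C(8,1) · p^1 · (1−p)^7
= 8 · 0.14 · 0.34793 = 0.389679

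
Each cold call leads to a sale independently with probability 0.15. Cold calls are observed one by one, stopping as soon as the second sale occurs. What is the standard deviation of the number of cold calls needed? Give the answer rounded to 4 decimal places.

Y = total cold calls until the second success; negative binomial with r=2, p=0.15.
SD(Y) = √[r(1−p)/p²] = √(75.555556) = 8.692270

8.6923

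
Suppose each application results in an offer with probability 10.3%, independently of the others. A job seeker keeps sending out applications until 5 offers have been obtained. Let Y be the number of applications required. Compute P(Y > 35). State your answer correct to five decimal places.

0.70991

Needing more than 35 applications ⇔ fewer than 5 successes in the first 35. With X ~ Binomial(35, 0.103), P(Y > 35) = P(X ≤ 4).
  k=0: C(35,0)·0.103^0·0.897^35 = 0.0222708
  k=1: C(35,1)·0.103^1·0.897^34 = 0.0895052
  k=2: C(35,2)·0.103^2·0.897^33 = 0.1747198
  k=3: C(35,3)·0.103^3·0.897^32 = 0.2206884
  k=4: C(35,4)·0.103^4·0.897^31 = 0.2027282
P(X ≤ 4) = 0.7099124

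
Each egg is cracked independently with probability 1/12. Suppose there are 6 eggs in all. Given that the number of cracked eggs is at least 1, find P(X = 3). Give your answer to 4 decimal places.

0.0219

X ~ Binomial(6, 0.083333). Want P(X=3 | X≥1) = P(X=3) / P(X≥1).
P(X=3) = C(6,3)·0.083333^3·0.916667^3 = 0.008915
P(X≥1) = 1 − 0.593292 = 0.406708
Ratio = 0.008915 / 0.406708 = 0.021920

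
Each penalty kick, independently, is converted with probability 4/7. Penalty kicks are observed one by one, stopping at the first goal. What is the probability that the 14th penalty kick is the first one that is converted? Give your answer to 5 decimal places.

Geometric (trials to first success), p = 0.571429.
P(Y = 14) = (1−p)^13 · p = 1.6455e-05 · 0.571429 = 0.0000094

0.00001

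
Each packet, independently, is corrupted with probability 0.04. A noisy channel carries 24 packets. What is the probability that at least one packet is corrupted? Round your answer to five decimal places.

P(at least one) = 1 − P(none) = 1 − (1 − 0.04)^24
= 1 − 0.3754132 = 0.6245868

0.62459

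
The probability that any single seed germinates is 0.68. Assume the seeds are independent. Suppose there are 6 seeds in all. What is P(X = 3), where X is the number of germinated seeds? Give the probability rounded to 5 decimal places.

0.20607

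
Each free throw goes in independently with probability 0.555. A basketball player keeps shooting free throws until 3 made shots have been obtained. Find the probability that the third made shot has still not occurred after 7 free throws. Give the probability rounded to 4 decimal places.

0.1465

Needing more than 7 free throws ⇔ fewer than 3 successes in the first 7. With X ~ Binomial(7, 0.555), P(Y > 7) = P(X ≤ 2).
  k=0: C(7,0)·0.555^0·0.445^7 = 0.003456
  k=1: C(7,1)·0.555^1·0.445^6 = 0.030168
  k=2: C(7,2)·0.555^2·0.445^5 = 0.112877
P(X ≤ 2) = 0.146501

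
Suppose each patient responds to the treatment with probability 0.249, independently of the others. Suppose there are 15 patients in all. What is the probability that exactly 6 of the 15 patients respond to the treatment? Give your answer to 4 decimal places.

0.0906

X ~ Binomial(n=15, p=0.249).
P(X=6) = C(15,6) · p^6 · (1−p)^9
= 5005 · 0.00023834 · 0.075991 = 0.090648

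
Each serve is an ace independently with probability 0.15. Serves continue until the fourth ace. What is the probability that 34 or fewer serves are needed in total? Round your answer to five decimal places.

0.77153

Finishing within 34 serves ⇔ at least 4 successes in the first 34. With X ~ Binomial(34, 0.15), P(Y ≤ 34) = 1 − P(X ≤ 3).
  k=0: C(34,0)·0.15^0·0.85^34 = 0.0039833
  k=1: C(34,1)·0.15^1·0.85^33 = 0.0238998
  k=2: C(34,2)·0.15^2·0.85^32 = 0.0695907
  k=3: C(34,3)·0.15^3·0.85^31 = 0.1309942
1 − 0.2284680 = 0.7715320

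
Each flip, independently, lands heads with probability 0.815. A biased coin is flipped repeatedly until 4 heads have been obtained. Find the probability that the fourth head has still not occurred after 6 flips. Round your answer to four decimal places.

Needing more than 6 flips ⇔ fewer than 4 successes in the first 6. With X ~ Binomial(6, 0.815), P(Y > 6) = P(X ≤ 3).
  k=0: C(6,0)·0.815^0·0.185^6 = 0.000040
  k=1: C(6,1)·0.815^1·0.185^5 = 0.001060
  k=2: C(6,2)·0.815^2·0.185^4 = 0.011671
  k=3: C(6,3)·0.815^3·0.185^3 = 0.068552
P(X ≤ 3) = 0.081322

0.0813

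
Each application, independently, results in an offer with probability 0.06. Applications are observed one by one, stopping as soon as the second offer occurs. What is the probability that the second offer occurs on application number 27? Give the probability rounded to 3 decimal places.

0.020

Y = trial on which the second success occurs; negative binomial, r=2, p=0.06.
P(Y=27) = C(26,1) · p^2 · (1−p)^25
= 26 · 0.0036 · 0.21291 = 0.01993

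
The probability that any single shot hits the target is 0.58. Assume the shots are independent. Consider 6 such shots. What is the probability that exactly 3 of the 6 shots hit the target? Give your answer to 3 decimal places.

0.289

X ~ Binomial(n=6, p=0.58).
P(X=3) = C(6,3) · p^3 · (1−p)^3
= 20 · 0.19511 · 0.074088 = 0.28911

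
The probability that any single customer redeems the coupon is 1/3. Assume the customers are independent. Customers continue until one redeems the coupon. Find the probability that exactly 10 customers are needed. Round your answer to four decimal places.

0.0087

Geometric (trials to first success), p = 0.333333.
P(Y = 10) = (1−p)^9 · p = 0.026012 · 0.333333 = 0.008671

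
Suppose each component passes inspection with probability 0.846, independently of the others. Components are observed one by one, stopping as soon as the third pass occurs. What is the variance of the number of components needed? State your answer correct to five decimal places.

Y = total components until the third success; negative binomial with r=3, p=0.846.
Var(Y) = r(1−p)/p² = 3·0.154 / 0.846² = 0.6455074

0.64551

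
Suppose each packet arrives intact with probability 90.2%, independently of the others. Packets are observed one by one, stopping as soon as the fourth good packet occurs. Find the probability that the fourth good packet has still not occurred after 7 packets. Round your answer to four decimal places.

Needing more than 7 packets ⇔ fewer than 4 successes in the first 7. With X ~ Binomial(7, 0.902), P(Y > 7) = P(X ≤ 3).
  k=0: C(7,0)·0.902^0·0.098^7 = 0.000000
  k=1: C(7,1)·0.902^1·0.098^6 = 0.000006
  k=2: C(7,2)·0.902^2·0.098^5 = 0.000154
  k=3: C(7,3)·0.902^3·0.098^4 = 0.002369
P(X ≤ 3) = 0.002529

0.0025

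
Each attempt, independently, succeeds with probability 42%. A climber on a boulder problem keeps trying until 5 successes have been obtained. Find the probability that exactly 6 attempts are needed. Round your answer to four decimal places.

0.0379

Y = trial on which the fifth success occurs; negative binomial, r=5, p=0.42.
P(Y=6) = C(5,4) · p^5 · (1−p)^1
= 5 · 0.013069 · 0.58 = 0.037900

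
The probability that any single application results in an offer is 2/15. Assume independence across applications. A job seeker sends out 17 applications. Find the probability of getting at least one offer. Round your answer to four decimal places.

P(at least one) = 1 − P(none) = 1 − (1 − 0.133333)^17
= 1 − 0.087798 = 0.912202

0.9122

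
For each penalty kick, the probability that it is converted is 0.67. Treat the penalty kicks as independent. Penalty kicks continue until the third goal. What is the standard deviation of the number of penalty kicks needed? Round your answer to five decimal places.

1.48506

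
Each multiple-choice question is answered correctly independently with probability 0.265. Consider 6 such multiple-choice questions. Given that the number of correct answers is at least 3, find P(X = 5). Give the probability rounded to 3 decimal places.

0.030

X ~ Binomial(6, 0.265). Want P(X=5 | X≥3) = P(X=5) / P(X≥3).
P(X=5) = C(6,5)·0.265^5·0.735^1 = 0.00576
P(X≥3) = 1 − 0.15766 − 0.34106 − 0.30742 = 0.19386
Ratio = 0.00576 / 0.19386 = 0.02973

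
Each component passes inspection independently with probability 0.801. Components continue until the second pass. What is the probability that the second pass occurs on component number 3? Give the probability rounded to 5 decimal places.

Y = trial on which the second success occurs; negative binomial, r=2, p=0.801.
P(Y=3) = C(2,1) · p^2 · (1−p)^1
= 2 · 0.6416 · 0.199 = 0.2553572

0.25536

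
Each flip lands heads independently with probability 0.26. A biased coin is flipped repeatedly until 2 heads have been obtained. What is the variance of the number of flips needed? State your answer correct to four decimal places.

21.8935

Y = total flips until the second success; negative binomial with r=2, p=0.26.
Var(Y) = r(1−p)/p² = 2·0.74 / 0.26² = 21.893491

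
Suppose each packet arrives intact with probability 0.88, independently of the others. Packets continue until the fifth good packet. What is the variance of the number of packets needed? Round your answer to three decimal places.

Y = total packets until the fifth success; negative binomial with r=5, p=0.88.
Var(Y) = r(1−p)/p² = 5·0.12 / 0.88² = 0.77479

0.775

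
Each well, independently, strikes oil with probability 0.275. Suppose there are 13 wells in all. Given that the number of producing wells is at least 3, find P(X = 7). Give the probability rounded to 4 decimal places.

X ~ Binomial(13, 0.275). Want P(X=7 | X≥3) = P(X=7) / P(X≥3).
P(X=7) = C(13,7)·0.275^7·0.725^6 = 0.029640
P(X≥3) = 1 − 0.015290 − 0.075393 − 0.171585 = 0.737733
Ratio = 0.029640 / 0.737733 = 0.040177

0.0402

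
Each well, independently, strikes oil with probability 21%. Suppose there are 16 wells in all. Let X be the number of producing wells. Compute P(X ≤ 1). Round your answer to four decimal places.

0.1209

X ~ Binomial(16, 0.21); P(X ≤ 1) = Σ C(16,k) p^k (1−p)^(16−k) over k:
  k=0: C(16,0)·0.21^0·0.79^16 = 0.023016
  k=1: C(16,1)·0.21^1·0.79^15 = 0.097892
Total = 0.120908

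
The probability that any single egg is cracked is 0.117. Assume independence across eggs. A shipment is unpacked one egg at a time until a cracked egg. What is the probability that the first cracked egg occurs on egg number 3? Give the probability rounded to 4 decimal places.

0.0912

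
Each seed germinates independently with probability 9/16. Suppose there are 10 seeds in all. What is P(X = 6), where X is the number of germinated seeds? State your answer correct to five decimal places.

0.24371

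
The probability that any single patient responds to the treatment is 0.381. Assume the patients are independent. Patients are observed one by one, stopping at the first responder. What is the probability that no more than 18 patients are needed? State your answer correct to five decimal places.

0.99982

Y = number of patients to the first success; geometric, p = 0.381.
P(Y ≤ 18) = 1 − (1−p)^18 = 1 − 0.0001780 = 0.9998220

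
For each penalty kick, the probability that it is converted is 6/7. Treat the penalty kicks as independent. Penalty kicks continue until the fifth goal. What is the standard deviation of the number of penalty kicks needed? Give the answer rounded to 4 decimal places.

0.9860

Y = total penalty kicks until the fifth success; negative binomial with r=5, p=0.857143.
SD(Y) = √[r(1−p)/p²] = √(0.972222) = 0.986013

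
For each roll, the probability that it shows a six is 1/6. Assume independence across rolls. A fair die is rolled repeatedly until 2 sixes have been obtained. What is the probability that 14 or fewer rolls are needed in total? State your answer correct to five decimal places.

Finishing within 14 rolls ⇔ at least 2 successes in the first 14. With X ~ Binomial(14, 0.166667), P(Y ≤ 14) = 1 − P(X ≤ 1).
  k=0: C(14,0)·0.166667^0·0.833333^14 = 0.0778866
  k=1: C(14,1)·0.166667^1·0.833333^13 = 0.2180824
1 − 0.2959690 = 0.7040310

0.70403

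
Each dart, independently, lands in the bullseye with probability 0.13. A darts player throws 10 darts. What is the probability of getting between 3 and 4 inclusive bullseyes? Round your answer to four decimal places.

X ~ Binomial(10, 0.13); P(3 ≤ X ≤ 4) = Σ C(10,k) p^k (1−p)^(10−k) over k:
  k=3: C(10,3)·0.13^3·0.87^7 = 0.099459
  k=4: C(10,4)·0.13^4·0.87^6 = 0.026008
Total = 0.125468

0.1255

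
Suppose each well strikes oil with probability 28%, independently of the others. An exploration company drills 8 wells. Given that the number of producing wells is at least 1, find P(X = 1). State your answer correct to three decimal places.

0.242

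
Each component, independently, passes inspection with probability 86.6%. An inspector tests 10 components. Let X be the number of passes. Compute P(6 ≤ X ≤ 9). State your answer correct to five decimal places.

0.75671

X ~ Binomial(10, 0.866); P(6 ≤ X ≤ 9) = Σ C(10,k) p^k (1−p)^(10−k) over k:
  k=6: C(10,6)·0.866^6·0.134^4 = 0.0285592
  k=7: C(10,7)·0.866^7·0.134^3 = 0.1054680
  k=8: C(10,8)·0.866^8·0.134^2 = 0.2556026
  k=9: C(10,9)·0.866^9·0.134^1 = 0.3670843
Total = 0.7567141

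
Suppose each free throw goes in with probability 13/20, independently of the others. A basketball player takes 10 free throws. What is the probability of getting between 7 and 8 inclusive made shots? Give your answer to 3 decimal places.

0.428

X ~ Binomial(10, 0.65); P(7 ≤ X ≤ 8) = Σ C(10,k) p^k (1−p)^(10−k) over k:
  k=7: C(10,7)·0.65^7·0.35^3 = 0.25222
  k=8: C(10,8)·0.65^8·0.35^2 = 0.17565
Total = 0.42787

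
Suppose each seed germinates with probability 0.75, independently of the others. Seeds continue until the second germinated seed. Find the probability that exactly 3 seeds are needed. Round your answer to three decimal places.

Y = trial on which the second success occurs; negative binomial, r=2, p=0.75.
P(Y=3) = C(2,1) · p^2 · (1−p)^1
= 2 · 0.5625 · 0.25 = 0.28125

0.281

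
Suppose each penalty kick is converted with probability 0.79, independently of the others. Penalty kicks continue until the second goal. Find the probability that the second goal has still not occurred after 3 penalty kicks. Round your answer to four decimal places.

0.1138

Needing more than 3 penalty kicks ⇔ fewer than 2 successes in the first 3. With X ~ Binomial(3, 0.79), P(Y > 3) = P(X ≤ 1).
  k=0: C(3,0)·0.79^0·0.21^3 = 0.009261
  k=1: C(3,1)·0.79^1·0.21^2 = 0.104517
P(X ≤ 1) = 0.113778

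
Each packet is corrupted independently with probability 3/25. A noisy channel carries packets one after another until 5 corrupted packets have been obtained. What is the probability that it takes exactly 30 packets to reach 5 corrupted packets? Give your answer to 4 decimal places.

0.0242

Y = trial on which the fifth success occurs; negative binomial, r=5, p=0.12.
P(Y=30) = C(29,4) · p^5 · (1−p)^25
= 23751 · 2.4883e-05 · 0.040932 = 0.024191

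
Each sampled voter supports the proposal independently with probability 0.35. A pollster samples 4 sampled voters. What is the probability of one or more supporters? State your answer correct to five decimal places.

0.82149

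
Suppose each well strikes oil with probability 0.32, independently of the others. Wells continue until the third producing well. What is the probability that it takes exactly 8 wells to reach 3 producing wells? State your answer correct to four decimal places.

0.1000

Y = trial on which the third success occurs; negative binomial, r=3, p=0.32.
P(Y=8) = C(7,2) · p^3 · (1−p)^5
= 21 · 0.032768 · 0.14539 = 0.100049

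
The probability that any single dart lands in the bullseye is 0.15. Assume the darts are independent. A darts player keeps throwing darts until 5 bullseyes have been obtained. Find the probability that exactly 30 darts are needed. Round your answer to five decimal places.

0.03102

Y = trial on which the fifth success occurs; negative binomial, r=5, p=0.15.
P(Y=30) = C(29,4) · p^5 · (1−p)^25
= 23751 · 7.5937e-05 · 0.017198 = 0.0310178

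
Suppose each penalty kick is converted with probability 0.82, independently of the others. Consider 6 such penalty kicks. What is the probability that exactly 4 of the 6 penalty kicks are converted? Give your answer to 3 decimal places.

X ~ Binomial(n=6, p=0.82).
P(X=4) = C(6,4) · p^4 · (1−p)^2
= 15 · 0.45212 · 0.0324 = 0.21973

0.220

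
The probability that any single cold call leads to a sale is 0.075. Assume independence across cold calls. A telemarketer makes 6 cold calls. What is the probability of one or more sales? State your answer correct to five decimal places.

0.37360

P(at least one) = 1 − P(none) = 1 − (1 − 0.075)^6
= 1 − 0.6263980 = 0.3736020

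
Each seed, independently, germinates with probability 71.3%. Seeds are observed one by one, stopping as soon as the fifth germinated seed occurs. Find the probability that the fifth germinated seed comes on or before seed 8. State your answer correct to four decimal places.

Finishing within 8 seeds ⇔ at least 5 successes in the first 8. With X ~ Binomial(8, 0.713), P(Y ≤ 8) = 1 − P(X ≤ 4).
  k=0: C(8,0)·0.713^0·0.287^8 = 0.000046
  k=1: C(8,1)·0.713^1·0.287^7 = 0.000915
  k=2: C(8,2)·0.713^2·0.287^6 = 0.007955
  k=3: C(8,3)·0.713^3·0.287^5 = 0.039524
  k=4: C(8,4)·0.713^4·0.287^4 = 0.122739
1 − 0.171179 = 0.828821

0.8288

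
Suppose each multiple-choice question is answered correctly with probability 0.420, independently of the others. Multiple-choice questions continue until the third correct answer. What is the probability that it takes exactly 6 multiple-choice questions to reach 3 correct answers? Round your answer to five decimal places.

Y = trial on which the third success occurs; negative binomial, r=3, p=0.42.
P(Y=6) = C(5,2) · p^3 · (1−p)^3
= 10 · 0.074088 · 0.19511 = 0.1445546

0.14455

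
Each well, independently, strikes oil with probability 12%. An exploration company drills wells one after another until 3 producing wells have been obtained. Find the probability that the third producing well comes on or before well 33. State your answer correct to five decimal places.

0.77451

Finishing within 33 wells ⇔ at least 3 successes in the first 33. With X ~ Binomial(33, 0.12), P(Y ≤ 33) = 1 − P(X ≤ 2).
  k=0: C(33,0)·0.12^0·0.88^33 = 0.0147207
  k=1: C(33,1)·0.12^1·0.88^32 = 0.0662431
  k=2: C(33,2)·0.12^2·0.88^31 = 0.1445304
1 − 0.2254942 = 0.7745058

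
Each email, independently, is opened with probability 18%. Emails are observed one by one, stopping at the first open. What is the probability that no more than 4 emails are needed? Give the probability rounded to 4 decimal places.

Y = number of emails to the first success; geometric, p = 0.18.
P(Y ≤ 4) = 1 − (1−p)^4 = 1 − 0.452122 = 0.547878

0.5479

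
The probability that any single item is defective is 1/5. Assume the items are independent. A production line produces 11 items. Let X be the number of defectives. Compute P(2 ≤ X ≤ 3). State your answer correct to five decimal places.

0.51674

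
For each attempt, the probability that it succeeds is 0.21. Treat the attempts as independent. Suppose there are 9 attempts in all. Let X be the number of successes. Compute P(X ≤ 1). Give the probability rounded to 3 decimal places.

0.407

X ~ Binomial(9, 0.21); P(X ≤ 1) = Σ C(9,k) p^k (1−p)^(9−k) over k:
  k=0: C(9,0)·0.21^0·0.79^9 = 0.11985
  k=1: C(9,1)·0.21^1·0.79^8 = 0.28673
Total = 0.40659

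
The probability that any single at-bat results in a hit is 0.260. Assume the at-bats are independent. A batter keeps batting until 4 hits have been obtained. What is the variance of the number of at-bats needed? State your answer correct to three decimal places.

Y = total at-bats until the fourth success; negative binomial with r=4, p=0.26.
Var(Y) = r(1−p)/p² = 4·0.74 / 0.26² = 43.78698

43.787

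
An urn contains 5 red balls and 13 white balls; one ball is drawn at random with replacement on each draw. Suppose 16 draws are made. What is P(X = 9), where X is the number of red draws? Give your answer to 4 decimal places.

0.0115

X ~ Binomial(n=16, p=0.277778).
P(X=9) = C(16,9) · p^9 · (1−p)^7
= 11440 · 9.8464e-06 · 0.10249 = 0.011545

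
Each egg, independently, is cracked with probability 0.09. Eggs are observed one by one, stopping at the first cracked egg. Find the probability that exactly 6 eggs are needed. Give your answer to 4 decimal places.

0.0562

Geometric (trials to first success), p = 0.09.
P(Y = 6) = (1−p)^5 · p = 0.62403 · 0.09 = 0.056163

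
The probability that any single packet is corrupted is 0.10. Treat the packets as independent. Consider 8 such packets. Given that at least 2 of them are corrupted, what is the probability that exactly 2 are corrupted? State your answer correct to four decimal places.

0.7962

X ~ Binomial(8, 0.10). Want P(X=2 | X≥2) = P(X=2) / P(X≥2).
P(X=2) = C(8,2)·0.10^2·0.90^6 = 0.148803
P(X≥2) = 1 − 0.430467 − 0.382638 = 0.186895
Ratio = 0.148803 / 0.186895 = 0.796186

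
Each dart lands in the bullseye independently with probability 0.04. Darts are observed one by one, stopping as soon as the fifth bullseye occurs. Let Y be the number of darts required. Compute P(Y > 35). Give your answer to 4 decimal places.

Needing more than 35 darts ⇔ fewer than 5 successes in the first 35. With X ~ Binomial(35, 0.04), P(Y > 35) = P(X ≤ 4).
  k=0: C(35,0)·0.04^0·0.96^35 = 0.239603
  k=1: C(35,1)·0.04^1·0.96^34 = 0.349422
  k=2: C(35,2)·0.04^2·0.96^33 = 0.247507
  k=3: C(35,3)·0.04^3·0.96^32 = 0.113441
  k=4: C(35,4)·0.04^4·0.96^31 = 0.037814
P(X ≤ 4) = 0.987787

0.9878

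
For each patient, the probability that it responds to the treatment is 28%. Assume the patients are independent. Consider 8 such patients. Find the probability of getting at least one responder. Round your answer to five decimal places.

P(at least one) = 1 − P(none) = 1 − (1 − 0.28)^8
= 1 − 0.0722204 = 0.9277796

0.92778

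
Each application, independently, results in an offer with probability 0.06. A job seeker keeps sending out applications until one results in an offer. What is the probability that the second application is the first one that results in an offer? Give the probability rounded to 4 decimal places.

Geometric (trials to first success), p = 0.06.
P(Y = 2) = (1−p)^1 · p = 0.94 · 0.06 = 0.056400

0.0564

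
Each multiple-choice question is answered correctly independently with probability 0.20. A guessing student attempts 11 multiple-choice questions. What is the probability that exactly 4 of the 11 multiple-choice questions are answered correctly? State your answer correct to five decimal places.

0.11073

X ~ Binomial(n=11, p=0.20).
P(X=4) = C(11,4) · p^4 · (1−p)^7
= 330 · 0.0016 · 0.20972 = 0.1107296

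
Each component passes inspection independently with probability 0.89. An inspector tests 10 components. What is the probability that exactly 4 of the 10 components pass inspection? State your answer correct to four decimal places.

X ~ Binomial(n=10, p=0.89).
P(X=4) = C(10,4) · p^4 · (1−p)^6
= 210 · 0.62742 · 1.7716e-06 = 0.000233

0.0002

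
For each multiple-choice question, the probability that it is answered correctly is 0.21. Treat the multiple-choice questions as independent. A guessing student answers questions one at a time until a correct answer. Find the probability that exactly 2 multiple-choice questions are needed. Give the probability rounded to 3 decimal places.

Geometric (trials to first success), p = 0.21.
P(Y = 2) = (1−p)^1 · p = 0.79 · 0.21 = 0.16590

0.166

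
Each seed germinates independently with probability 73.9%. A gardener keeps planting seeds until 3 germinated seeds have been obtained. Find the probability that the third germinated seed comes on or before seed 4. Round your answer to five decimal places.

0.71959

Finishing within 4 seeds ⇔ at least 3 successes in the first 4. With X ~ Binomial(4, 0.739), P(Y ≤ 4) = 1 − P(X ≤ 2).
  k=0: C(4,0)·0.739^0·0.261^4 = 0.0046405
  k=1: C(4,1)·0.739^1·0.261^3 = 0.0525564
  k=2: C(4,2)·0.739^2·0.261^2 = 0.2232139
1 − 0.2804108 = 0.7195892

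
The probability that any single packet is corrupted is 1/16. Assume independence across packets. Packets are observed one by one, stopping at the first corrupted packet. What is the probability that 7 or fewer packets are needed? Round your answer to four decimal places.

Y = number of packets to the first success; geometric, p = 0.0625.
P(Y ≤ 7) = 1 − (1−p)^7 = 1 − 0.636501 = 0.363499

0.3635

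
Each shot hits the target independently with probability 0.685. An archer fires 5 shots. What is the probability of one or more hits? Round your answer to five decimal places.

0.99690

P(at least one) = 1 − P(none) = 1 − (1 − 0.685)^5
= 1 − 0.0031014 = 0.9968986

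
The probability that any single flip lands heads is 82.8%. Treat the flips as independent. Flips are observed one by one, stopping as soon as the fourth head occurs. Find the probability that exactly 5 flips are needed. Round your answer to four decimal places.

Y = trial on which the fourth success occurs; negative binomial, r=4, p=0.828.
P(Y=5) = C(4,3) · p^4 · (1−p)^1
= 4 · 0.47003 · 0.172 = 0.323377

0.3234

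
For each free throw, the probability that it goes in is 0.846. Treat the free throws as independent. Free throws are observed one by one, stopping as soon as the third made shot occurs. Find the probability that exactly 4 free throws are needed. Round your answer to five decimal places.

Y = trial on which the third success occurs; negative binomial, r=3, p=0.846.
P(Y=4) = C(3,2) · p^3 · (1−p)^1
= 3 · 0.6055 · 0.154 = 0.2797390

0.27974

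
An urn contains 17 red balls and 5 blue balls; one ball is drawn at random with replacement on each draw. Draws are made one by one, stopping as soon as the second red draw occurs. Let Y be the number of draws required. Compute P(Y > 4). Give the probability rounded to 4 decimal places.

0.0390

Needing more than 4 draws ⇔ fewer than 2 successes in the first 4. With X ~ Binomial(4, 0.772727), P(Y > 4) = P(X ≤ 1).
  k=0: C(4,0)·0.772727^0·0.227273^4 = 0.002668
  k=1: C(4,1)·0.772727^1·0.227273^3 = 0.036285
P(X ≤ 1) = 0.038953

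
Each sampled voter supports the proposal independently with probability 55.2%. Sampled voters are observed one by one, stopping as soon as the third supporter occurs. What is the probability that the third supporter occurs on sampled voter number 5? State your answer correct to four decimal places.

Y = trial on which the third success occurs; negative binomial, r=3, p=0.552.
P(Y=5) = C(4,2) · p^3 · (1−p)^2
= 6 · 0.1682 · 0.2007 = 0.202546

0.2025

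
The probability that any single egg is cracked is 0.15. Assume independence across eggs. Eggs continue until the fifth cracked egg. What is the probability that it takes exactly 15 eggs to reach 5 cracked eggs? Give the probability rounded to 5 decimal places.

Y = trial on which the fifth success occurs; negative binomial, r=5, p=0.15.
P(Y=15) = C(14,4) · p^5 · (1−p)^10
= 1001 · 7.5937e-05 · 0.19687 = 0.0149651

0.01497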